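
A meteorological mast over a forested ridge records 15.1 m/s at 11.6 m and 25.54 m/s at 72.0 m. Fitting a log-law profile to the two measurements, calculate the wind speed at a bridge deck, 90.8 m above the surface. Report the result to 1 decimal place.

26.9 m/s

Log law: V ∝ ln(z/z₀). From the pair, with r = V₁/V₂ = 0.59123,
ln z₀ = (ln z₁ − r·ln z₂)/(1 − r) = (2.4510 − 0.59123×4.2767)/0.40877 = -0.1896 → z₀ = 0.8273 m
V₃ = V₁ · ln(z₃/z₀)/ln(z₁/z₀) = 15.1 × 4.6982/2.6406 = 26.8666 m/s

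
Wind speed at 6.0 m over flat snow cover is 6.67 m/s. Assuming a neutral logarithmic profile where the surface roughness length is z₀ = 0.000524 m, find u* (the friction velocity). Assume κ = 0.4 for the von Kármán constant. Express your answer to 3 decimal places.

u* ≈ 0.285 m/s

Log law: V(z) = (u*/κ) · ln(z/z₀) ⇒ u* = κ · V / ln(z/z₀)
u* = 0.4 × 6.67 / ln(6.0/0.000524) = 0.4 × 6.67 / 9.3458
   = 2.6680 / 9.3458 = 0.2855 m/s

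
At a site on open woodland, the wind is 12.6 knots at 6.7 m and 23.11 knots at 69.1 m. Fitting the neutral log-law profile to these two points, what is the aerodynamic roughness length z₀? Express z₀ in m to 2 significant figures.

Log law: V(z) ∝ ln(z/z₀). With r = V₁/V₂ = 12.6/23.11 = 0.54522,
r · ln(z₂/z₀) = ln(z₁/z₀) ⇒ ln z₀ = (ln z₁ − r·ln z₂)/(1 − r)
ln z₀ = (1.90211 − 0.54522×4.23555) / 0.45478 = -0.8954
z₀ = exp(-0.8954) = 0.4085 m

z₀ ≈ 0.41 m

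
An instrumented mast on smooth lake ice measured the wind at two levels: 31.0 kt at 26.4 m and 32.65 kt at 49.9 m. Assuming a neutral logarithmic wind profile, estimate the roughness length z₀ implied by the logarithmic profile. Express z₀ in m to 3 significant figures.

Log law: V(z) ∝ ln(z/z₀). With r = V₁/V₂ = 31.0/32.65 = 0.94946,
r · ln(z₂/z₀) = ln(z₁/z₀) ⇒ ln z₀ = (ln z₁ − r·ln z₂)/(1 − r)
ln z₀ = (3.27336 − 0.94946×3.91002) / 0.05054 = -8.6881
z₀ = exp(-8.6881) = 0.0001686 m

z₀ ≈ 0.000169 m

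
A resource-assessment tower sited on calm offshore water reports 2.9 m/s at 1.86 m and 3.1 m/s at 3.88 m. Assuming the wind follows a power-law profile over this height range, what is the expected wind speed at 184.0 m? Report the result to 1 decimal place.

First find α: α = ln(V₂/V₁)/ln(z₂/z₁) = ln(3.1/2.9)/ln(3.88/1.86) = 0.06669/0.73526 = 0.0907
Extrapolate from 3.88 m to 184.0 m: V₃ = 3.1 × (184.0/3.88)^0.0907 = 3.1 × 1.4191 = 4.3993 m/s

4.4 m/s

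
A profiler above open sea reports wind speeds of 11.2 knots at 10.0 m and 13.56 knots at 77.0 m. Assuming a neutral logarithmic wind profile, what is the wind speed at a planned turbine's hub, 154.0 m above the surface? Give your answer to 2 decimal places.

Log law: V ∝ ln(z/z₀). From the pair, with r = V₁/V₂ = 0.82596,
ln z₀ = (ln z₁ − r·ln z₂)/(1 − r) = (2.3026 − 0.82596×4.3438)/0.17404 = -7.3846 → z₀ = 0.0006208 m
V₃ = V₁ · ln(z₃/z₀)/ln(z₁/z₀) = 11.2 × 12.4215/9.6871 = 14.3614 knots

14.36 knots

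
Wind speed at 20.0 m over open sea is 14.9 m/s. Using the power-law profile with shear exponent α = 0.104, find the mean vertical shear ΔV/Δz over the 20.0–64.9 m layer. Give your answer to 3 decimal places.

0.043 m/s/m

Power law: V₂ = V₁ · (z₂/z₁)^α = 14.9 × (3.2450)^0.104 = 16.8404 m/s
ΔV/Δz = (16.8404 − 14.9)/(64.9 − 20.0) = 1.9404/44.9000 = 0.04322 m/s/m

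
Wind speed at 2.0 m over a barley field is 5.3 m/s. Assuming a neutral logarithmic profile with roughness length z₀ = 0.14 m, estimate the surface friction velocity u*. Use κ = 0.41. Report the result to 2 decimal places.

Log law: V(z) = (u*/κ) · ln(z/z₀) ⇒ u* = κ · V / ln(z/z₀)
u* = 0.41 × 5.3 / ln(2.0/0.14) = 0.41 × 5.3 / 2.6593
   = 2.1730 / 2.6593 = 0.8171 m/s

u* ≈ 0.82 m/s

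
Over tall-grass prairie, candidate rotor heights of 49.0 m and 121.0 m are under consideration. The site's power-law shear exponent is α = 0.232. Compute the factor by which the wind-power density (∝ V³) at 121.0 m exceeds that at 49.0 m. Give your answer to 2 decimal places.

Speed ratio: V_B/V_A = (z_B/z_A)^α = (121.0/49.0)^0.232 = (2.4694)^0.232 = 1.23333
Power-density ratio: P_B/P_A = (V_B/V_A)³ = (1.23333)³ = 1.87604

1.88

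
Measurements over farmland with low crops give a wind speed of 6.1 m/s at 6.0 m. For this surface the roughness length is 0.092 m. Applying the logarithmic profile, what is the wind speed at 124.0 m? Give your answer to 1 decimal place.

Log law: V(z) ∝ ln(z/z₀), so V₂/V₁ = ln(z₂/z₀) / ln(z₁/z₀).
ln(124.0/0.092) = 7.2062, ln(6.0/0.092) = 4.1777
V₂ = 6.1 × 7.2062/4.1777 = 6.1 × 1.7249 = 10.5220 m/s

10.5 m/s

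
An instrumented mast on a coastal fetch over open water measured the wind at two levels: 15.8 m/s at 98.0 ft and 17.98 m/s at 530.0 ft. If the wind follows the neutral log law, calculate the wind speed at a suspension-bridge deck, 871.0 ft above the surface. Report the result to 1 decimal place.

Log law: V ∝ ln(z/z₀). From the pair, with r = V₁/V₂ = 0.87875,
ln z₀ = (ln z₁ − r·ln z₂)/(1 − r) = (4.5850 − 0.87875×6.2729)/0.12125 = -7.6485 → z₀ = 0.0004768 ft
V₃ = V₁ · ln(z₃/z₀)/ln(z₁/z₀) = 15.8 × 14.4181/12.2335 = 18.6216 m/s

18.6 m/s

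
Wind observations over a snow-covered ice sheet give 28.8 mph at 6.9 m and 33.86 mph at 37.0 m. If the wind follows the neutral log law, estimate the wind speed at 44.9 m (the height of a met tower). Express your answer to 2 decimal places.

34.44 mph

Log law: V ∝ ln(z/z₀). From the pair, with r = V₁/V₂ = 0.85056,
ln z₀ = (ln z₁ − r·ln z₂)/(1 − r) = (1.9315 − 0.85056×3.6109)/0.14944 = -7.6271 → z₀ = 0.0004871 m
V₃ = V₁ · ln(z₃/z₀)/ln(z₁/z₀) = 28.8 × 11.4315/9.5586 = 34.4431 mph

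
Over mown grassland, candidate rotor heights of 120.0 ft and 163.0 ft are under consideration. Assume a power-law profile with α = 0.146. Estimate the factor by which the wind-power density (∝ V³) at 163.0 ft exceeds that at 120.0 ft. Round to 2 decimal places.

Speed ratio: V_B/V_A = (z_B/z_A)^α = (163.0/120.0)^0.146 = (1.3583)^0.146 = 1.04573
Power-density ratio: P_B/P_A = (V_B/V_A)³ = (1.04573)³ = 1.14355

1.14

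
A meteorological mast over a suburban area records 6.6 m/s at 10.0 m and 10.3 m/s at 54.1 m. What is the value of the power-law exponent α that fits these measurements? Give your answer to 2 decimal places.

α ≈ 0.26

Power law: V₂/V₁ = (z₂/z₁)^α ⇒ α = ln(V₂/V₁) / ln(z₂/z₁)
α = ln(10.3/6.6) / ln(54.1/10.0) = ln(1.5606) / ln(5.4100)
  = 0.44507 / 1.68825 = 0.26363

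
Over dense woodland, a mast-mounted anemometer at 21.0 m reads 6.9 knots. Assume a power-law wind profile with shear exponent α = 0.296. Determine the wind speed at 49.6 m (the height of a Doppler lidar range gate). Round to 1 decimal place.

Power-law profile: V₂ = V₁ · (z₂/z₁)^α
V₂ = 6.9 × (49.6/21.0)^0.296 = 6.9 × (2.3619)^0.296
    = 6.9 × 1.2897 = 8.8989 knots

8.9 knots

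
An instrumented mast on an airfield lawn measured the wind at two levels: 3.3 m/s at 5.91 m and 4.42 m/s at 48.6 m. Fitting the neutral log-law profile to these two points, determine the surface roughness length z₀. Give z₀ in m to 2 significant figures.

z₀ ≈ 0.012 m

Log law: V(z) ∝ ln(z/z₀). With r = V₁/V₂ = 3.3/4.42 = 0.74661,
r · ln(z₂/z₀) = ln(z₁/z₀) ⇒ ln z₀ = (ln z₁ − r·ln z₂)/(1 − r)
ln z₀ = (1.77665 − 0.74661×3.88362) / 0.25339 = -4.4314
z₀ = exp(-4.4314) = 0.01190 m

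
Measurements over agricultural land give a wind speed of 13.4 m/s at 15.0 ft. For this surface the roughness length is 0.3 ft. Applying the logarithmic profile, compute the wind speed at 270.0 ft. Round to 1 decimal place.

Log law: V(z) ∝ ln(z/z₀), so V₂/V₁ = ln(z₂/z₀) / ln(z₁/z₀).
ln(270.0/0.3) = 6.8024, ln(15.0/0.3) = 3.9120
V₂ = 13.4 × 6.8024/3.9120 = 13.4 × 1.7388 = 23.3005 m/s

23.3 m/s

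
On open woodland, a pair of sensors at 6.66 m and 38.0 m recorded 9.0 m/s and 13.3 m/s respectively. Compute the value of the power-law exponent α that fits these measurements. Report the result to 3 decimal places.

α ≈ 0.224

Power law: V₂/V₁ = (z₂/z₁)^α ⇒ α = ln(V₂/V₁) / ln(z₂/z₁)
α = ln(13.3/9.0) / ln(38.0/6.66) = ln(1.4778) / ln(5.7057)
  = 0.39054 / 1.74147 = 0.22426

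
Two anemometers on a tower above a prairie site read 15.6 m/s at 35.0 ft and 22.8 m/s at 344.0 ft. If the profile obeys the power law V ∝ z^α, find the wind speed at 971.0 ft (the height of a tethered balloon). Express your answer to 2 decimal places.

27.09 m/s

First find α: α = ln(V₂/V₁)/ln(z₂/z₁) = ln(22.8/15.6)/ln(344.0/35.0) = 0.37949/2.28529 = 0.1661
Extrapolate from 344.0 ft to 971.0 ft: V₃ = 22.8 × (971.0/344.0)^0.1661 = 22.8 × 1.1881 = 27.0876 m/s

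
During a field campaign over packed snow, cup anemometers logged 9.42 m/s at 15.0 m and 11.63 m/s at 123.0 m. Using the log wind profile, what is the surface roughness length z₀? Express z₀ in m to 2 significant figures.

Log law: V(z) ∝ ln(z/z₀). With r = V₁/V₂ = 9.42/11.63 = 0.80997,
r · ln(z₂/z₀) = ln(z₁/z₀) ⇒ ln z₀ = (ln z₁ − r·ln z₂)/(1 − r)
ln z₀ = (2.70805 − 0.80997×4.81218) / 0.19003 = -6.2607
z₀ = exp(-6.2607) = 0.001910 m

z₀ ≈ 0.0019 m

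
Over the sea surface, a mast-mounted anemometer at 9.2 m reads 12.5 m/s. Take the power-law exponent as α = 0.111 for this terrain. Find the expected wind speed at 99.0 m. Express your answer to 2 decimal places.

16.27 m/s

Power-law profile: V₂ = V₁ · (z₂/z₁)^α
V₂ = 12.5 × (99.0/9.2)^0.111 = 12.5 × (10.7609)^0.111
    = 12.5 × 1.3018 = 16.2722 m/s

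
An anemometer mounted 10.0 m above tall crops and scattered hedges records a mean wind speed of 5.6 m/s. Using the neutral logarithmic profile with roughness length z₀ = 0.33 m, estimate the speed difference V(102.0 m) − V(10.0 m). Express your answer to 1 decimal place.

3.8 m/s

Log law: V₂ = V₁ · ln(z₂/z₀)/ln(z₁/z₀) = 5.6 × 5.7336/3.4112 = 9.4125 m/s
ΔV = 9.4125 − 5.6 = 3.8125 m/s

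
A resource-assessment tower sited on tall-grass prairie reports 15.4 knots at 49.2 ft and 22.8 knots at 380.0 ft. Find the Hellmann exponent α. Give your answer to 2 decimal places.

Power law: V₂/V₁ = (z₂/z₁)^α ⇒ α = ln(V₂/V₁) / ln(z₂/z₁)
α = ln(22.8/15.4) / ln(380.0/49.2) = ln(1.4805) / ln(7.7236)
  = 0.39239 / 2.04428 = 0.19195

α ≈ 0.19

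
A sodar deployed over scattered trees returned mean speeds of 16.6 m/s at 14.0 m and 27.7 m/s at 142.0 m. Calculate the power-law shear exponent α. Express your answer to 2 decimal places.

α ≈ 0.22

Power law: V₂/V₁ = (z₂/z₁)^α ⇒ α = ln(V₂/V₁) / ln(z₂/z₁)
α = ln(27.7/16.6) / ln(142.0/14.0) = ln(1.6687) / ln(10.1429)
  = 0.51203 / 2.31677 = 0.22101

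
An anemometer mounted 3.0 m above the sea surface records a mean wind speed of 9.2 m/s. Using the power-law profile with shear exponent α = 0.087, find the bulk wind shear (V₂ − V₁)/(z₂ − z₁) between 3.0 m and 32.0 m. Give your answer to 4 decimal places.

Power law: V₂ = V₁ · (z₂/z₁)^α = 9.2 × (10.6667)^0.087 = 11.3038 m/s
ΔV/Δz = (11.3038 − 9.2)/(32.0 − 3.0) = 2.1038/29.0000 = 0.07255 m/s/m

0.0725 m/s/m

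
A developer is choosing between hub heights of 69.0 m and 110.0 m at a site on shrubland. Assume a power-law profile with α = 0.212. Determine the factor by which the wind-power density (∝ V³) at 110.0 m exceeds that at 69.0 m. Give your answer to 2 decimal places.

1.35

Speed ratio: V_B/V_A = (z_B/z_A)^α = (110.0/69.0)^0.212 = (1.5942)^0.212 = 1.10392
Power-density ratio: P_B/P_A = (V_B/V_A)³ = (1.10392)³ = 1.34530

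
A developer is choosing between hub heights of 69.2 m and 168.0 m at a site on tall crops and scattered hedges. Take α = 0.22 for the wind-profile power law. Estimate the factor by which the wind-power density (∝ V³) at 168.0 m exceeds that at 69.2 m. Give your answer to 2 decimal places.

Speed ratio: V_B/V_A = (z_B/z_A)^α = (168.0/69.2)^0.22 = (2.4277)^0.22 = 1.21547
Power-density ratio: P_B/P_A = (V_B/V_A)³ = (1.21547)³ = 1.79570

1.80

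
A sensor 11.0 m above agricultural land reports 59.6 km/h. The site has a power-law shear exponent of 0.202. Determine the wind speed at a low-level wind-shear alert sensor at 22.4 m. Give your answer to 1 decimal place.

Power-law profile: V₂ = V₁ · (z₂/z₁)^α
V₂ = 59.6 × (22.4/11.0)^0.202 = 59.6 × (2.0364)^0.202
    = 59.6 × 1.1545 = 68.8074 km/h

68.8 km/h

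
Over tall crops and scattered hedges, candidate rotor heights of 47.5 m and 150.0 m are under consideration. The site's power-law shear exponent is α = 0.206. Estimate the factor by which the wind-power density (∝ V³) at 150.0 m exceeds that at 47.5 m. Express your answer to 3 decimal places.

2.035

Speed ratio: V_B/V_A = (z_B/z_A)^α = (150.0/47.5)^0.206 = (3.1579)^0.206 = 1.26729
Power-density ratio: P_B/P_A = (V_B/V_A)³ = (1.26729)³ = 2.03530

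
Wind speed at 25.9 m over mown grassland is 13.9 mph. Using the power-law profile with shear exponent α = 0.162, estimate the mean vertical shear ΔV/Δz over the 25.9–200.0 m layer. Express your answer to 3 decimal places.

0.031 mph/m

Power law: V₂ = V₁ · (z₂/z₁)^α = 13.9 × (7.7220)^0.162 = 19.3565 mph
ΔV/Δz = (19.3565 − 13.9)/(200.0 − 25.9) = 5.4565/174.1000 = 0.03134 mph/m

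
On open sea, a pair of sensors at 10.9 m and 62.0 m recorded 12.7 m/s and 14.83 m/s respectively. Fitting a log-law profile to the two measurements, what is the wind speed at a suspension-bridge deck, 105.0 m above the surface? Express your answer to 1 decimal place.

Log law: V ∝ ln(z/z₀). From the pair, with r = V₁/V₂ = 0.85637,
ln z₀ = (ln z₁ − r·ln z₂)/(1 − r) = (2.3888 − 0.85637×4.1271)/0.14363 = -7.9762 → z₀ = 0.0003436 m
V₃ = V₁ · ln(z₃/z₀)/ln(z₁/z₀) = 12.7 × 12.6301/10.3649 = 15.4755 m/s

15.5 m/s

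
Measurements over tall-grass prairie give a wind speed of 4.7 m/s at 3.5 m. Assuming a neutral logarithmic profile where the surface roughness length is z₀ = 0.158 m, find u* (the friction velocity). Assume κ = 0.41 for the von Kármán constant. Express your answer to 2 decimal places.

u* ≈ 0.62 m/s

Log law: V(z) = (u*/κ) · ln(z/z₀) ⇒ u* = κ · V / ln(z/z₀)
u* = 0.41 × 4.7 / ln(3.5/0.158) = 0.41 × 4.7 / 3.0979
   = 1.9270 / 3.0979 = 0.6220 m/s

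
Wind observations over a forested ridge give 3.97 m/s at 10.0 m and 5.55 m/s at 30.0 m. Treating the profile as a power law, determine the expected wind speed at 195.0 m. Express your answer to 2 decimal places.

First find α: α = ln(V₂/V₁)/ln(z₂/z₁) = ln(5.55/3.97)/ln(30.0/10.0) = 0.33503/1.09861 = 0.3050
Extrapolate from 30.0 m to 195.0 m: V₃ = 5.55 × (195.0/30.0)^0.3050 = 5.55 × 1.7697 = 9.8220 m/s

9.82 m/s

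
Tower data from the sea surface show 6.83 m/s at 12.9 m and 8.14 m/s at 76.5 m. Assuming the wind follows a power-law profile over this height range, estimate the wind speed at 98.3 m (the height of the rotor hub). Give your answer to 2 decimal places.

First find α: α = ln(V₂/V₁)/ln(z₂/z₁) = ln(8.14/6.83)/ln(76.5/12.9) = 0.17547/1.78006 = 0.0986
Extrapolate from 76.5 m to 98.3 m: V₃ = 8.14 × (98.3/76.5)^0.0986 = 8.14 × 1.0250 = 8.3437 m/s

8.34 m/s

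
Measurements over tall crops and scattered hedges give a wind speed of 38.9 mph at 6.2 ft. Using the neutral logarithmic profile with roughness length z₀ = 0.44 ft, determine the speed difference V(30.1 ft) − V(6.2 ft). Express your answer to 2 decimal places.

Log law: V₂ = V₁ · ln(z₂/z₀)/ln(z₁/z₀) = 38.9 × 4.2255/2.6455 = 62.1320 mph
ΔV = 62.1320 − 38.9 = 23.2320 mph

23.23 mph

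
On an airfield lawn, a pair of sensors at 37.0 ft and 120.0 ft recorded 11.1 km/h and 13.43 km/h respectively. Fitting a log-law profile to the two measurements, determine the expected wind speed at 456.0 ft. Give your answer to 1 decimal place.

Log law: V ∝ ln(z/z₀). From the pair, with r = V₁/V₂ = 0.82651,
ln z₀ = (ln z₁ − r·ln z₂)/(1 − r) = (3.6109 − 0.82651×4.7875)/0.17349 = -1.9942 → z₀ = 0.1361 ft
V₃ = V₁ · ln(z₃/z₀)/ln(z₁/z₀) = 11.1 × 8.1167/5.6051 = 16.0737 km/h

16.1 km/h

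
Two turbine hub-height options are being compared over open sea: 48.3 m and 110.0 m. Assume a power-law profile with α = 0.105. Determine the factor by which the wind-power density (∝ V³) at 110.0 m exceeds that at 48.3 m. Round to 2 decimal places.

Speed ratio: V_B/V_A = (z_B/z_A)^α = (110.0/48.3)^0.105 = (2.2774)^0.105 = 1.09026
Power-density ratio: P_B/P_A = (V_B/V_A)³ = (1.09026)³ = 1.29597

1.30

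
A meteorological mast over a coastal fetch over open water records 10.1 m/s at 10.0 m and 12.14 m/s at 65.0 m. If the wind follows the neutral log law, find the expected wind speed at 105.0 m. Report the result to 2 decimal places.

12.66 m/s

Log law: V ∝ ln(z/z₀). From the pair, with r = V₁/V₂ = 0.83196,
ln z₀ = (ln z₁ − r·ln z₂)/(1 − r) = (2.3026 − 0.83196×4.1744)/0.16804 = -6.9647 → z₀ = 0.0009447 m
V₃ = V₁ · ln(z₃/z₀)/ln(z₁/z₀) = 10.1 × 11.6186/9.2673 = 12.6627 m/s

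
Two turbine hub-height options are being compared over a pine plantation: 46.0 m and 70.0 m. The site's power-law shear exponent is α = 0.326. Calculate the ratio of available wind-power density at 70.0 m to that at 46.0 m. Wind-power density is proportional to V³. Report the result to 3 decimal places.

Speed ratio: V_B/V_A = (z_B/z_A)^α = (70.0/46.0)^0.326 = (1.5217)^0.326 = 1.14668
Power-density ratio: P_B/P_A = (V_B/V_A)³ = (1.14668)³ = 1.50775

1.508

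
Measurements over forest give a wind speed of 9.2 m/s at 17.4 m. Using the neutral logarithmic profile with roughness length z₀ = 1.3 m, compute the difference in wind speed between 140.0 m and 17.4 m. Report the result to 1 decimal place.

Log law: V₂ = V₁ · ln(z₂/z₀)/ln(z₁/z₀) = 9.2 × 4.6793/2.5941 = 16.5951 m/s
ΔV = 16.5951 − 9.2 = 7.3951 m/s

7.4 m/s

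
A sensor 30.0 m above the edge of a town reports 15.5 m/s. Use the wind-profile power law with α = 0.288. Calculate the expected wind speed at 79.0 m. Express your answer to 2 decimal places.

Power-law profile: V₂ = V₁ · (z₂/z₁)^α
V₂ = 15.5 × (79.0/30.0)^0.288 = 15.5 × (2.6333)^0.288
    = 15.5 × 1.3216 = 20.4851 m/s

20.49 m/s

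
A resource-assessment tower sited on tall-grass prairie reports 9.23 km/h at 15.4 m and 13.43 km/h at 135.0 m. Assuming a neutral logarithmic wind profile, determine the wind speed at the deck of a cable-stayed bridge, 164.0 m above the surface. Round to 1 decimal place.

13.8 km/h

Log law: V ∝ ln(z/z₀). From the pair, with r = V₁/V₂ = 0.68727,
ln z₀ = (ln z₁ − r·ln z₂)/(1 − r) = (2.7344 − 0.68727×4.9053)/0.31273 = -2.0365 → z₀ = 0.1305 m
V₃ = V₁ · ln(z₃/z₀)/ln(z₁/z₀) = 9.23 × 7.1363/4.7708 = 13.8065 km/h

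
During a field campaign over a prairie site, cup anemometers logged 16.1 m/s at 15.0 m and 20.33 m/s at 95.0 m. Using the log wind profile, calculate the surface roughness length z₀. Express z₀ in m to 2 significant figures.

Log law: V(z) ∝ ln(z/z₀). With r = V₁/V₂ = 16.1/20.33 = 0.79193,
r · ln(z₂/z₀) = ln(z₁/z₀) ⇒ ln z₀ = (ln z₁ − r·ln z₂)/(1 − r)
ln z₀ = (2.70805 − 0.79193×4.55388) / 0.20807 = -4.3174
z₀ = exp(-4.3174) = 0.01333 m

z₀ ≈ 0.013 m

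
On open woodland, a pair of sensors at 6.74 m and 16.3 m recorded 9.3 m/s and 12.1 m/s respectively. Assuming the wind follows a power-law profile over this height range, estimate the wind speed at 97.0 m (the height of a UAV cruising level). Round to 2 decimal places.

First find α: α = ln(V₂/V₁)/ln(z₂/z₁) = ln(12.1/9.3)/ln(16.3/6.74) = 0.26319/0.88311 = 0.2980
Extrapolate from 16.3 m to 97.0 m: V₃ = 12.1 × (97.0/16.3)^0.2980 = 12.1 × 1.7016 = 20.5889 m/s

20.59 m/s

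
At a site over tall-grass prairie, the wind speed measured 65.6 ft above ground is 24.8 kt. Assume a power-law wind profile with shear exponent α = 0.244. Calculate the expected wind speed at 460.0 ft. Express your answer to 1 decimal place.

39.9 kt

Power-law profile: V₂ = V₁ · (z₂/z₁)^α
V₂ = 24.8 × (460.0/65.6)^0.244 = 24.8 × (7.0122)^0.244
    = 24.8 × 1.6084 = 39.8878 kt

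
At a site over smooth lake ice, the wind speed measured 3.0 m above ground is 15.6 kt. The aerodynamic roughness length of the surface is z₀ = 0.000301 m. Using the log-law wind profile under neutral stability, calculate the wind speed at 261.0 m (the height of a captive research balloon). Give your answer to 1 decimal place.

23.2 kt

Log law: V(z) ∝ ln(z/z₀), so V₂/V₁ = ln(z₂/z₀) / ln(z₁/z₀).
ln(261.0/0.000301) = 13.6729, ln(3.0/0.000301) = 9.2070
V₂ = 15.6 × 13.6729/9.2070 = 15.6 × 1.4851 = 23.1669 kt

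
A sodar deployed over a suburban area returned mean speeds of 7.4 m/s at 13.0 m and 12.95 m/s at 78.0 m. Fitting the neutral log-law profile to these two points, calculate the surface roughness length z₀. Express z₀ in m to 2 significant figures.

z₀ ≈ 1.2 m

Log law: V(z) ∝ ln(z/z₀). With r = V₁/V₂ = 7.4/12.95 = 0.57143,
r · ln(z₂/z₀) = ln(z₁/z₀) ⇒ ln z₀ = (ln z₁ − r·ln z₂)/(1 − r)
ln z₀ = (2.56495 − 0.57143×4.35671) / 0.42857 = 0.1759
z₀ = exp(0.1759) = 1.192 m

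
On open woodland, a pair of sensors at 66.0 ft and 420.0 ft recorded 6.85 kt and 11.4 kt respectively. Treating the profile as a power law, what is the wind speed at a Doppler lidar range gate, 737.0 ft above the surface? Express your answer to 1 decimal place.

First find α: α = ln(V₂/V₁)/ln(z₂/z₁) = ln(11.4/6.85)/ln(420.0/66.0) = 0.50936/1.85060 = 0.2752
Extrapolate from 420.0 ft to 737.0 ft: V₃ = 11.4 × (737.0/420.0)^0.2752 = 11.4 × 1.1674 = 13.3083 kt

13.3 kt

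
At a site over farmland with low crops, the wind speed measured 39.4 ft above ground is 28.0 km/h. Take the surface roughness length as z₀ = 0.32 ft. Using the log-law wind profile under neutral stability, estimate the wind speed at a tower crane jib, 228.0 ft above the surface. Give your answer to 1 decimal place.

Log law: V(z) ∝ ln(z/z₀), so V₂/V₁ = ln(z₂/z₀) / ln(z₁/z₀).
ln(228.0/0.32) = 6.5688, ln(39.4/0.32) = 4.8132
V₂ = 28.0 × 6.5688/4.8132 = 28.0 × 1.3647 = 38.2128 km/h

38.2 km/h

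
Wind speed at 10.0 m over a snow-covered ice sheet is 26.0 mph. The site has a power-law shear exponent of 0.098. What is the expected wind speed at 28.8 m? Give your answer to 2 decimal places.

28.84 mph

Power-law profile: V₂ = V₁ · (z₂/z₁)^α
V₂ = 26.0 × (28.8/10.0)^0.098 = 26.0 × (2.8800)^0.098
    = 26.0 × 1.1092 = 28.8399 mph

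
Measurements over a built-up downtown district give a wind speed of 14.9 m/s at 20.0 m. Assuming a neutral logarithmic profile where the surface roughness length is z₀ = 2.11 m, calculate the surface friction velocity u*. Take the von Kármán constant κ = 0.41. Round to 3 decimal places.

Log law: V(z) = (u*/κ) · ln(z/z₀) ⇒ u* = κ · V / ln(z/z₀)
u* = 0.41 × 14.9 / ln(20.0/2.11) = 0.41 × 14.9 / 2.2490
   = 6.1090 / 2.2490 = 2.7163 m/s

u* ≈ 2.716 m/s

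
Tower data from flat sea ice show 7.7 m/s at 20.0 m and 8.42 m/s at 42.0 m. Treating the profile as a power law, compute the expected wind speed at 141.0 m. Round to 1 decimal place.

First find α: α = ln(V₂/V₁)/ln(z₂/z₁) = ln(8.42/7.7)/ln(42.0/20.0) = 0.08939/0.74194 = 0.1205
Extrapolate from 42.0 m to 141.0 m: V₃ = 8.42 × (141.0/42.0)^0.1205 = 8.42 × 1.1571 = 9.7428 m/s

9.7 m/s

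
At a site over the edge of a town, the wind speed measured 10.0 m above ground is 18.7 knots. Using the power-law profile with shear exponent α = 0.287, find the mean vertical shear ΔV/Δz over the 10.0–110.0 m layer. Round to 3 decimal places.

Power law: V₂ = V₁ · (z₂/z₁)^α = 18.7 × (11.0000)^0.287 = 37.2153 knots
ΔV/Δz = (37.2153 − 18.7)/(110.0 − 10.0) = 18.5153/100.0000 = 0.18515 knots/m

0.185 knots/m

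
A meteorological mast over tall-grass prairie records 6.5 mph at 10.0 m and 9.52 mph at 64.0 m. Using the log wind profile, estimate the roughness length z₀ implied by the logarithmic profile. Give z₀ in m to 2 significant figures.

z₀ ≈ 0.18 m

Log law: V(z) ∝ ln(z/z₀). With r = V₁/V₂ = 6.5/9.52 = 0.68277,
r · ln(z₂/z₀) = ln(z₁/z₀) ⇒ ln z₀ = (ln z₁ − r·ln z₂)/(1 − r)
ln z₀ = (2.30259 − 0.68277×4.15888) / 0.31723 = -1.6928
z₀ = exp(-1.6928) = 0.1840 m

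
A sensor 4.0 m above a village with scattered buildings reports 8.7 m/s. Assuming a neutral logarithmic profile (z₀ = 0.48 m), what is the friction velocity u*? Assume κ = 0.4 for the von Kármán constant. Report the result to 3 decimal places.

Log law: V(z) = (u*/κ) · ln(z/z₀) ⇒ u* = κ · V / ln(z/z₀)
u* = 0.4 × 8.7 / ln(4.0/0.48) = 0.4 × 8.7 / 2.1203
   = 3.4800 / 2.1203 = 1.6413 m/s

u* ≈ 1.641 m/s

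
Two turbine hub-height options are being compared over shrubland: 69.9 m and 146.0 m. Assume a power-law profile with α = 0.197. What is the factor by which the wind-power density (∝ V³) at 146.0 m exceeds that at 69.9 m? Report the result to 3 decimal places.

Speed ratio: V_B/V_A = (z_B/z_A)^α = (146.0/69.9)^0.197 = (2.0887)^0.197 = 1.15615
Power-density ratio: P_B/P_A = (V_B/V_A)³ = (1.15615)³ = 1.54542

1.545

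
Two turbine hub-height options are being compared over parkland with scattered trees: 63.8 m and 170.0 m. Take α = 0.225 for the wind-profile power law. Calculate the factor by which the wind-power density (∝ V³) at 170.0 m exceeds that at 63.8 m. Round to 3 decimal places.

1.938

Speed ratio: V_B/V_A = (z_B/z_A)^α = (170.0/63.8)^0.225 = (2.6646)^0.225 = 1.24671
Power-density ratio: P_B/P_A = (V_B/V_A)³ = (1.24671)³ = 1.93776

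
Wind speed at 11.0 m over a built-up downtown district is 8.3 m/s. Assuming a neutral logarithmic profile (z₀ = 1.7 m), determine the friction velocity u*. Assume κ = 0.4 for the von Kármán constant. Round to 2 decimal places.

Log law: V(z) = (u*/κ) · ln(z/z₀) ⇒ u* = κ · V / ln(z/z₀)
u* = 0.4 × 8.3 / ln(11.0/1.7) = 0.4 × 8.3 / 1.8673
   = 3.3200 / 1.8673 = 1.7780 m/s

u* ≈ 1.78 m/s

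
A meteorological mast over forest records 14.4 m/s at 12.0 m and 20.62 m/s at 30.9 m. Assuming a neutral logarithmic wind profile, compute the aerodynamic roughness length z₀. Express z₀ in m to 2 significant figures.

Log law: V(z) ∝ ln(z/z₀). With r = V₁/V₂ = 14.4/20.62 = 0.69835,
r · ln(z₂/z₀) = ln(z₁/z₀) ⇒ ln z₀ = (ln z₁ − r·ln z₂)/(1 − r)
ln z₀ = (2.48491 − 0.69835×3.43076) / 0.30165 = 0.2952
z₀ = exp(0.2952) = 1.343 m

z₀ ≈ 1.3 m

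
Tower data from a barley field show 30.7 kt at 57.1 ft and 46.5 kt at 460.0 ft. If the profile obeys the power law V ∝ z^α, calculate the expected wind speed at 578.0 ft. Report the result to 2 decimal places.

48.66 kt

First find α: α = ln(V₂/V₁)/ln(z₂/z₁) = ln(46.5/30.7)/ln(460.0/57.1) = 0.41519/2.08642 = 0.1990
Extrapolate from 460.0 ft to 578.0 ft: V₃ = 46.5 × (578.0/460.0)^0.1990 = 46.5 × 1.0465 = 48.6617 kt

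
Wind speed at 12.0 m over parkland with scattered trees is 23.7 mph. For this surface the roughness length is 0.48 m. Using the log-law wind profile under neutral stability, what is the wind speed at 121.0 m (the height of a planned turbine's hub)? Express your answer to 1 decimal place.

Log law: V(z) ∝ ln(z/z₀), so V₂/V₁ = ln(z₂/z₀) / ln(z₁/z₀).
ln(121.0/0.48) = 5.5298, ln(12.0/0.48) = 3.2189
V₂ = 23.7 × 5.5298/3.2189 = 23.7 × 1.7179 = 40.7146 mph

40.7 mph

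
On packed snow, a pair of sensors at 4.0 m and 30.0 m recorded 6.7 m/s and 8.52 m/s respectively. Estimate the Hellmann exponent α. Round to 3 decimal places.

Power law: V₂/V₁ = (z₂/z₁)^α ⇒ α = ln(V₂/V₁) / ln(z₂/z₁)
α = ln(8.52/6.7) / ln(30.0/4.0) = ln(1.2716) / ln(7.5000)
  = 0.24031 / 2.01490 = 0.11927

α ≈ 0.119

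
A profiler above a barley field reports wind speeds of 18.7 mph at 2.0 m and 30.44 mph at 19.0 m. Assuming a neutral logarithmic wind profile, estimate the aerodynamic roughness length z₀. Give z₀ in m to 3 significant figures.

Log law: V(z) ∝ ln(z/z₀). With r = V₁/V₂ = 18.7/30.44 = 0.61432,
r · ln(z₂/z₀) = ln(z₁/z₀) ⇒ ln z₀ = (ln z₁ − r·ln z₂)/(1 − r)
ln z₀ = (0.69315 − 0.61432×2.94444) / 0.38568 = -2.8928
z₀ = exp(-2.8928) = 0.05542 m

z₀ ≈ 0.0554 m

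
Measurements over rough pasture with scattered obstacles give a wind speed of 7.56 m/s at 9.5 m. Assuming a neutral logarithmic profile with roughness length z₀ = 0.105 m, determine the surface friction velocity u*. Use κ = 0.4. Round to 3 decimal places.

Log law: V(z) = (u*/κ) · ln(z/z₀) ⇒ u* = κ · V / ln(z/z₀)
u* = 0.4 × 7.56 / ln(9.5/0.105) = 0.4 × 7.56 / 4.5051
   = 3.0240 / 4.5051 = 0.6712 m/s

u* ≈ 0.671 m/s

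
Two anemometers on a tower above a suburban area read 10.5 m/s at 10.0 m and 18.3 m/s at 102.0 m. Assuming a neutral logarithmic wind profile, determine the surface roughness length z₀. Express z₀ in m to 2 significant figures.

Log law: V(z) ∝ ln(z/z₀). With r = V₁/V₂ = 10.5/18.3 = 0.57377,
r · ln(z₂/z₀) = ln(z₁/z₀) ⇒ ln z₀ = (ln z₁ − r·ln z₂)/(1 − r)
ln z₀ = (2.30259 − 0.57377×4.62497) / 0.42623 = -0.8237
z₀ = exp(-0.8237) = 0.4388 m

z₀ ≈ 0.44 m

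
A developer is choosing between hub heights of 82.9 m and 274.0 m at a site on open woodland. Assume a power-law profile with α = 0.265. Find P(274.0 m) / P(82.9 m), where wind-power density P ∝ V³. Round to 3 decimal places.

2.587

Speed ratio: V_B/V_A = (z_B/z_A)^α = (274.0/82.9)^0.265 = (3.3052)^0.265 = 1.37274
Power-density ratio: P_B/P_A = (V_B/V_A)³ = (1.37274)³ = 2.58679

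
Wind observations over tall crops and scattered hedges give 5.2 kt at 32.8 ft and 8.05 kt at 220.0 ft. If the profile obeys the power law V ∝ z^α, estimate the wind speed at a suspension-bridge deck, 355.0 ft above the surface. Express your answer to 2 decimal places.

8.98 kt

First find α: α = ln(V₂/V₁)/ln(z₂/z₁) = ln(8.05/5.2)/ln(220.0/32.8) = 0.43701/1.90320 = 0.2296
Extrapolate from 220.0 ft to 355.0 ft: V₃ = 8.05 × (355.0/220.0)^0.2296 = 8.05 × 1.1161 = 8.9849 kt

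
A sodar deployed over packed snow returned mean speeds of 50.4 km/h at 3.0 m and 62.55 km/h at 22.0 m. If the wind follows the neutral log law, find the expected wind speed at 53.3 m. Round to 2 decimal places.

67.95 km/h

Log law: V ∝ ln(z/z₀). From the pair, with r = V₁/V₂ = 0.80576,
ln z₀ = (ln z₁ − r·ln z₂)/(1 − r) = (1.0986 − 0.80576×3.0910)/0.19424 = -7.1663 → z₀ = 0.0007722 m
V₃ = V₁ · ln(z₃/z₀)/ln(z₁/z₀) = 50.4 × 11.1422/8.2649 = 67.9462 km/h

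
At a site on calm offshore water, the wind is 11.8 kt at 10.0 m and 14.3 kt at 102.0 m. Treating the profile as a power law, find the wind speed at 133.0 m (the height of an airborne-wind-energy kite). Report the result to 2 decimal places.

14.62 kt

First find α: α = ln(V₂/V₁)/ln(z₂/z₁) = ln(14.3/11.8)/ln(102.0/10.0) = 0.19216/2.32239 = 0.0827
Extrapolate from 102.0 m to 133.0 m: V₃ = 14.3 × (133.0/102.0)^0.0827 = 14.3 × 1.0222 = 14.6175 kt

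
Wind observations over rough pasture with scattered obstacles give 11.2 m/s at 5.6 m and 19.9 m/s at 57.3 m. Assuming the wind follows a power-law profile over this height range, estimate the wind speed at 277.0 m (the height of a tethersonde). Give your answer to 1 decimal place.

First find α: α = ln(V₂/V₁)/ln(z₂/z₁) = ln(19.9/11.2)/ln(57.3/5.6) = 0.57481/2.32553 = 0.2472
Extrapolate from 57.3 m to 277.0 m: V₃ = 19.9 × (277.0/57.3)^0.2472 = 19.9 × 1.4762 = 29.3764 m/s

29.4 m/s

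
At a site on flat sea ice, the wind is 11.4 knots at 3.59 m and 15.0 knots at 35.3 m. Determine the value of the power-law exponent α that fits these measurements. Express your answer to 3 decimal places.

Power law: V₂/V₁ = (z₂/z₁)^α ⇒ α = ln(V₂/V₁) / ln(z₂/z₁)
α = ln(15.0/11.4) / ln(35.3/3.59) = ln(1.3158) / ln(9.8329)
  = 0.27444 / 2.28573 = 0.12007

α ≈ 0.120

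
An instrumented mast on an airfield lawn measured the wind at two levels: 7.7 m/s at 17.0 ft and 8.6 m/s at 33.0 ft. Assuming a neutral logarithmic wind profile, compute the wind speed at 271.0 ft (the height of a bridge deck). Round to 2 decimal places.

11.46 m/s

Log law: V ∝ ln(z/z₀). From the pair, with r = V₁/V₂ = 0.89535,
ln z₀ = (ln z₁ − r·ln z₂)/(1 − r) = (2.8332 − 0.89535×3.4965)/0.10465 = -2.8416 → z₀ = 0.05833 ft
V₃ = V₁ · ln(z₃/z₀)/ln(z₁/z₀) = 7.7 × 8.4438/5.6749 = 11.4570 m/s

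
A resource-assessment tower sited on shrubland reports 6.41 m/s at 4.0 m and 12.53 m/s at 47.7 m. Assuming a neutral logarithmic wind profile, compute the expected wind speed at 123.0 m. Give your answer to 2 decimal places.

Log law: V ∝ ln(z/z₀). From the pair, with r = V₁/V₂ = 0.51157,
ln z₀ = (ln z₁ − r·ln z₂)/(1 − r) = (1.3863 − 0.51157×3.8649)/0.48843 = -1.2098 → z₀ = 0.2983 m
V₃ = V₁ · ln(z₃/z₀)/ln(z₁/z₀) = 6.41 × 6.0220/2.5961 = 14.8689 m/s

14.87 m/s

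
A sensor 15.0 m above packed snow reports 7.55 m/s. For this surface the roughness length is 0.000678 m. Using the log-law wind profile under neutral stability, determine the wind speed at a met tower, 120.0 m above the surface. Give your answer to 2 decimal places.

Log law: V(z) ∝ ln(z/z₀), so V₂/V₁ = ln(z₂/z₀) / ln(z₁/z₀).
ln(120.0/0.000678) = 12.0839, ln(15.0/0.000678) = 10.0044
V₂ = 7.55 × 12.0839/10.0044 = 7.55 × 1.2079 = 9.1193 m/s

9.12 m/s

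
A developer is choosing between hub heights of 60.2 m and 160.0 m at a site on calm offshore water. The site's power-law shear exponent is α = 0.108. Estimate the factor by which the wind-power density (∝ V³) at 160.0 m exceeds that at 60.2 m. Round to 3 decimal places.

1.373

Speed ratio: V_B/V_A = (z_B/z_A)^α = (160.0/60.2)^0.108 = (2.6578)^0.108 = 1.11134
Power-density ratio: P_B/P_A = (V_B/V_A)³ = (1.11134)³ = 1.37261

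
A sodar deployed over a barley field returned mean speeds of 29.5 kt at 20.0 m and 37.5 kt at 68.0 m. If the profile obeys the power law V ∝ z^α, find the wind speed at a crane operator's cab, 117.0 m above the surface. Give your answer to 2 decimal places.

First find α: α = ln(V₂/V₁)/ln(z₂/z₁) = ln(37.5/29.5)/ln(68.0/20.0) = 0.23995/1.22378 = 0.1961
Extrapolate from 68.0 m to 117.0 m: V₃ = 37.5 × (117.0/68.0)^0.1961 = 37.5 × 1.1123 = 41.7101 kt

41.71 kt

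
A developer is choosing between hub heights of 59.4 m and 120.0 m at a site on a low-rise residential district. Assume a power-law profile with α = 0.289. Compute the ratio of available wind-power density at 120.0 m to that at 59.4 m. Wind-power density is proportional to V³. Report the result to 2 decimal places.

1.84

Speed ratio: V_B/V_A = (z_B/z_A)^α = (120.0/59.4)^0.289 = (2.0202)^0.289 = 1.22535
Power-density ratio: P_B/P_A = (V_B/V_A)³ = (1.22535)³ = 1.83983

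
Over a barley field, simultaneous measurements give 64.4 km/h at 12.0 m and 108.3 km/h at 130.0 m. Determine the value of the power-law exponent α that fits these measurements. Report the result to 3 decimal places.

Power law: V₂/V₁ = (z₂/z₁)^α ⇒ α = ln(V₂/V₁) / ln(z₂/z₁)
α = ln(108.3/64.4) / ln(130.0/12.0) = ln(1.6817) / ln(10.8333)
  = 0.51979 / 2.38263 = 0.21816

α ≈ 0.218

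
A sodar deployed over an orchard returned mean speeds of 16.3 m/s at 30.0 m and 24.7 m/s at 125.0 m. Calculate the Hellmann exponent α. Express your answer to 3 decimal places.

Power law: V₂/V₁ = (z₂/z₁)^α ⇒ α = ln(V₂/V₁) / ln(z₂/z₁)
α = ln(24.7/16.3) / ln(125.0/30.0) = ln(1.5153) / ln(4.1667)
  = 0.41564 / 1.42712 = 0.29124

α ≈ 0.291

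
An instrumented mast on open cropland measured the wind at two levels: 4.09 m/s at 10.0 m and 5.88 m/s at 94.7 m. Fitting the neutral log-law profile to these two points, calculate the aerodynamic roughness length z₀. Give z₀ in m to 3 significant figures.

Log law: V(z) ∝ ln(z/z₀). With r = V₁/V₂ = 4.09/5.88 = 0.69558,
r · ln(z₂/z₀) = ln(z₁/z₀) ⇒ ln z₀ = (ln z₁ − r·ln z₂)/(1 − r)
ln z₀ = (2.30259 − 0.69558×4.55071) / 0.30442 = -2.8342
z₀ = exp(-2.8342) = 0.05877 m

z₀ ≈ 0.0588 m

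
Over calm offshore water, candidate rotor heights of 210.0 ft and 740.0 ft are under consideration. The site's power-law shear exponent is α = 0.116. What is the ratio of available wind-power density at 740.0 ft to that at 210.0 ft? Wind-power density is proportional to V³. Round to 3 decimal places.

1.550

Speed ratio: V_B/V_A = (z_B/z_A)^α = (740.0/210.0)^0.116 = (3.5238)^0.116 = 1.15732
Power-density ratio: P_B/P_A = (V_B/V_A)³ = (1.15732)³ = 1.55010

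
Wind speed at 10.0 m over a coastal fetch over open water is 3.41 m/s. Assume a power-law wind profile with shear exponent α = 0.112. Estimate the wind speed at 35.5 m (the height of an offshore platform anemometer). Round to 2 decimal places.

Power-law profile: V₂ = V₁ · (z₂/z₁)^α
V₂ = 3.41 × (35.5/10.0)^0.112 = 3.41 × (3.5500)^0.112
    = 3.41 × 1.1525 = 3.9299 m/s

3.93 m/s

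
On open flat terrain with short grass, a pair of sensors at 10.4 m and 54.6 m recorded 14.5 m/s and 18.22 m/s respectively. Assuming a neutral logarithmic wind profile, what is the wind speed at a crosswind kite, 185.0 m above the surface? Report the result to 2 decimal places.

Log law: V ∝ ln(z/z₀). From the pair, with r = V₁/V₂ = 0.79583,
ln z₀ = (ln z₁ − r·ln z₂)/(1 − r) = (2.3418 − 0.79583×4.0000)/0.20417 = -4.1217 → z₀ = 0.01622 m
V₃ = V₁ · ln(z₃/z₀)/ln(z₁/z₀) = 14.5 × 9.3421/6.4635 = 20.9576 m/s

20.96 m/s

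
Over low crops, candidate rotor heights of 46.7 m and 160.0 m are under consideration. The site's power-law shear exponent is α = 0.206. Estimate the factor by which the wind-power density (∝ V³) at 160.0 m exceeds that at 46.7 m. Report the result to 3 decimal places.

Speed ratio: V_B/V_A = (z_B/z_A)^α = (160.0/46.7)^0.206 = (3.4261)^0.206 = 1.28875
Power-density ratio: P_B/P_A = (V_B/V_A)³ = (1.28875)³ = 2.14047

2.140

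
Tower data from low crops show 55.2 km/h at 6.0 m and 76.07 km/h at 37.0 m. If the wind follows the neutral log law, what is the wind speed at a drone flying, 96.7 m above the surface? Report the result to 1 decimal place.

Log law: V ∝ ln(z/z₀). From the pair, with r = V₁/V₂ = 0.72565,
ln z₀ = (ln z₁ − r·ln z₂)/(1 − r) = (1.7918 − 0.72565×3.6109)/0.27435 = -3.0198 → z₀ = 0.04881 m
V₃ = V₁ · ln(z₃/z₀)/ln(z₁/z₀) = 55.2 × 7.5914/4.8116 = 87.0914 km/h

87.1 km/h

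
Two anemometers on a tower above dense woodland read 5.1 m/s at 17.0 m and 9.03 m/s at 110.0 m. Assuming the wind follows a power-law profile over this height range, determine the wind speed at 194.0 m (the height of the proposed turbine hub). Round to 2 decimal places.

First find α: α = ln(V₂/V₁)/ln(z₂/z₁) = ln(9.03/5.1)/ln(110.0/17.0) = 0.57131/1.86727 = 0.3060
Extrapolate from 110.0 m to 194.0 m: V₃ = 9.03 × (194.0/110.0)^0.3060 = 9.03 × 1.1896 = 10.7419 m/s

10.74 m/s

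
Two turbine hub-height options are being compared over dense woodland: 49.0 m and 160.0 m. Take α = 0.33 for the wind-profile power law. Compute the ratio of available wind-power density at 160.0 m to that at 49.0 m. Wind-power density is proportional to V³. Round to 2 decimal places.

3.23

Speed ratio: V_B/V_A = (z_B/z_A)^α = (160.0/49.0)^0.33 = (3.2653)^0.33 = 1.47773
Power-density ratio: P_B/P_A = (V_B/V_A)³ = (1.47773)³ = 3.22689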